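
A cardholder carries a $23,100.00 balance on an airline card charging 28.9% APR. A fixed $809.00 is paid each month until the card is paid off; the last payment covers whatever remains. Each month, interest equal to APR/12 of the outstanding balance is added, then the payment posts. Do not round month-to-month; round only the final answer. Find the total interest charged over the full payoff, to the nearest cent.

$16,460.20

Monthly rate r = 28.9%/12 = 2.40833% = 0.0240833.
Payoff takes n = ⌈−ln(1 − rB₀/P)/ln(1+r)⌉ = ⌈48.899⌉ = 49 payments; the last is $728.20.
Total paid = 48·$809.00 + $728.20 = $39,560.20.
Total interest = total paid − principal = $39,560.20 − $23,100.00 = $16,460.20.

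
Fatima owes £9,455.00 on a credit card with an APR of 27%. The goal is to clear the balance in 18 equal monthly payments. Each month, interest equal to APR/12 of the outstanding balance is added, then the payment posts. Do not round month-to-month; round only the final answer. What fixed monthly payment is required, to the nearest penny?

£644.62

Monthly rate r = 27%/12 = 2.25% = 0.0225.
Level-payment amortization: P = B₀·r / (1 − (1+r)^(−n)) = 9455.00·0.0225 / (1 − 1.0225^(−18)).
Denominator 1 − (1+r)^(−18) = 0.330022374.
P = 212.737 / 0.330022374 ≈ 644.62.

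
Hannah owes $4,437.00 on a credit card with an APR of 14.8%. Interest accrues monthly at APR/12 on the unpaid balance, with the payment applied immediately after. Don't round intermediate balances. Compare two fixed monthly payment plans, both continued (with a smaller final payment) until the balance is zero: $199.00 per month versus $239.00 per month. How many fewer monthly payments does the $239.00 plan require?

Monthly rate r = 14.8%/12 = 1.23333% = 0.0123333.
At $199.00/mo: n = ⌈−ln(1 − rB₀/P)/ln(1+r)⌉ = 27 payments (last $46.72); total interest = total paid − $4,437.00 = $783.72.
At $239.00/mo: 22 payments (last $51.09); total interest $633.09.
Payments saved = 27 − 22 = 5.

5 fewer payments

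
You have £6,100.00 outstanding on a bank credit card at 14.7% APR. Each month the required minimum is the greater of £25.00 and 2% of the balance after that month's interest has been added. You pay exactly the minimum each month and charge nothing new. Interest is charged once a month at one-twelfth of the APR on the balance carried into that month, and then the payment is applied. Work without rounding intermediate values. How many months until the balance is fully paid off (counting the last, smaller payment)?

276 months

Monthly rate r = 14.7%/12 = 1.225% = 0.01225.
While 2% of the post-interest balance exceeds £25.00, each month B ← (B·(1+r))·(1 − 0.02), i.e. B shrinks by the factor (1+r)·0.98 = 0.99201.
This holds for months 1–199. Entering month 200 the balance is £1,234.78; 2% of the post-interest balance is now below £25.00, so the flat £25.00 minimum applies from here.
From month 200 a fixed £25.00 at rate r clears £1,234.78 in 77 more payments. Total: 199 + 77 = 276 months.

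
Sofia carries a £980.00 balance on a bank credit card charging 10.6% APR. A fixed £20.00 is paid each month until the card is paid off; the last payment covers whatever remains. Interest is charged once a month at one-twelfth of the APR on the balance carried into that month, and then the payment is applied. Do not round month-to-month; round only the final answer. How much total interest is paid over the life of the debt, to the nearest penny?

Monthly rate r = 10.6%/12 = 0.883333% = 0.00883333.
Payoff takes n = ⌈−ln(1 − rB₀/P)/ln(1+r)⌉ = ⌈64.483⌉ = 65 payments; the last is £9.69.
Total paid = 64·£20.00 + £9.69 = £1,289.69.
Total interest = total paid − principal = £1,289.69 − £980.00 = £309.69.

£309.69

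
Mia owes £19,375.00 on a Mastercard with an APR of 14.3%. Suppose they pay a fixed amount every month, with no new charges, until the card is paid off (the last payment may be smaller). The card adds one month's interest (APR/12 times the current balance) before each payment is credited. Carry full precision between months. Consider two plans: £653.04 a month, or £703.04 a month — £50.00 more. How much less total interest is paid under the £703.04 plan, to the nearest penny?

Monthly rate r = 14.3%/12 = 1.19167% = 0.0119167.
At £653.04/mo: n = ⌈−ln(1 − rB₀/P)/ln(1+r)⌉ = 37 payments (last £540.95); total interest = total paid − £19,375.00 = £4,675.39.
At £703.04/mo: 34 payments (last £427.23); total interest £4,252.55.
Interest saved = £4,675.39 − £4,252.55 = £422.84.

£422.84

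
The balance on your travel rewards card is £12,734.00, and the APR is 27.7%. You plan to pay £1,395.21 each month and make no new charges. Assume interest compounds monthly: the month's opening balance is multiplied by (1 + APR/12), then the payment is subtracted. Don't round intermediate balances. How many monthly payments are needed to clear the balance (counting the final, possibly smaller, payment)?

11 payments

Monthly rate r = 27.7%/12 = 2.30833% = 0.0230833.
Recurrence: B ← B·(1+r) − £1,395.21.
Month 1: interest £293.94; balance after payment £11,632.73.
Month 2: interest £268.52; balance after payment £10,506.05.
Closed form: n = −ln(1 − rB₀/P)/ln(1+r) = −ln(0.78932)/ln(1.02308) ≈ 10.367, so the balance reaches zero during payment 11.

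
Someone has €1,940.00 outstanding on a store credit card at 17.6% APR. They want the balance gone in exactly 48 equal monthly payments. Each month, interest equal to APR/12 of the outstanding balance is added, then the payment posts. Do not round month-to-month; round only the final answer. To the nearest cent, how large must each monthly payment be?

€56.58

Monthly rate r = 17.6%/12 = 1.46667% = 0.0146667.
Level-payment amortization: P = B₀·r / (1 − (1+r)^(−n)) = 1940.00·0.0146667 / (1 − 1.01467^(−48)).
Denominator 1 − (1+r)^(−48) = 0.50286182.
P = 28.4533 / 0.50286182 ≈ 56.58.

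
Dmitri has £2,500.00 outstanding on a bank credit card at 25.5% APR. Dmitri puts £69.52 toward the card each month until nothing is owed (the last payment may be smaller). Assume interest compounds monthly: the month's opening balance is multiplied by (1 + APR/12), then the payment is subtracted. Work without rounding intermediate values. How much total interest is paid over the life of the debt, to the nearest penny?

Monthly rate r = 25.5%/12 = 2.125% = 0.02125.
Payoff takes n = ⌈−ln(1 − rB₀/P)/ln(1+r)⌉ = ⌈68.703⌉ = 69 payments; the last is £49.01.
Total paid = 68·£69.52 + £49.01 = £4,776.37.
Total interest = total paid − principal = £4,776.37 − £2,500.00 = £2,276.37.

£2,276.37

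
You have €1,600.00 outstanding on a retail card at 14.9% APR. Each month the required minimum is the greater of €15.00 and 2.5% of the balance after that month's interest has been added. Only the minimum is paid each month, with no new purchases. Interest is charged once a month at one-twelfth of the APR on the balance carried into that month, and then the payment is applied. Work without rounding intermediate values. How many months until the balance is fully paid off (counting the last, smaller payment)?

132 months

Monthly rate r = 14.9%/12 = 1.24167% = 0.0124167.
While 2.5% of the post-interest balance exceeds €15.00, each month B ← (B·(1+r))·(1 − 0.025), i.e. B shrinks by the factor (1+r)·0.975 = 0.98711.
This holds for months 1–77. Entering month 78 the balance is €589.03; 2.5% of the post-interest balance is now below €15.00, so the flat €15.00 minimum applies from here.
From month 78 a fixed €15.00 at rate r clears €589.03 in 55 more payments. Total: 77 + 55 = 132 months.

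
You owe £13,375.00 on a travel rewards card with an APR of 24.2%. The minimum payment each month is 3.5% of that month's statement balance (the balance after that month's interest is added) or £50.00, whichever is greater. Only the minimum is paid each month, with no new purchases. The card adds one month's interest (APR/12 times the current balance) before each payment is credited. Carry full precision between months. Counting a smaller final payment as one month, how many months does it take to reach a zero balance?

186 months

Monthly rate r = 24.2%/12 = 2.01667% = 0.0201667.
While 3.5% of the post-interest balance exceeds £50.00, each month B ← (B·(1+r))·(1 − 0.035), i.e. B shrinks by the factor (1+r)·0.965 = 0.98446.
This holds for months 1–145. Entering month 146 the balance is £1,380.60; 3.5% of the post-interest balance is now below £50.00, so the flat £50.00 minimum applies from here.
From month 146 a fixed £50.00 at rate r clears £1,380.60 in 41 more payments. Total: 145 + 41 = 186 months.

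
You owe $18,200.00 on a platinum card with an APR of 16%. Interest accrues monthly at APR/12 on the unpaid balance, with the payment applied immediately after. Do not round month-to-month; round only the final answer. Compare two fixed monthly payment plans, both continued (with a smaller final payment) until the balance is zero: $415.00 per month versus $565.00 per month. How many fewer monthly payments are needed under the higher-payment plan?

Monthly rate r = 16%/12 = 1.33333% = 0.0133333.
At $415.00/mo: n = ⌈−ln(1 − rB₀/P)/ln(1+r)⌉ = 67 payments (last $146.73); total interest = total paid − $18,200.00 = $9,336.73.
At $565.00/mo: 43 payments (last $211.60); total interest $5,741.60.
Payments saved = 67 − 43 = 24.

24 fewer payments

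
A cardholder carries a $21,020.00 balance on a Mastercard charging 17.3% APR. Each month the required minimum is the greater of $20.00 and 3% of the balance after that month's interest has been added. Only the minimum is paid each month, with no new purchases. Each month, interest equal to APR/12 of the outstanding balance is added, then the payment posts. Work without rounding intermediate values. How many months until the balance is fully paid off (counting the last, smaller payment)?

Monthly rate r = 17.3%/12 = 1.44167% = 0.0144167.
While 3% of the post-interest balance exceeds $20.00, each month B ← (B·(1+r))·(1 − 0.03), i.e. B shrinks by the factor (1+r)·0.97 = 0.98398.
This holds for months 1–215. Entering month 216 the balance is $653.25; 3% of the post-interest balance is now below $20.00, so the flat $20.00 minimum applies from here.
From month 216 a fixed $20.00 at rate r clears $653.25 in 45 more payments. Total: 215 + 45 = 260 months.

260 months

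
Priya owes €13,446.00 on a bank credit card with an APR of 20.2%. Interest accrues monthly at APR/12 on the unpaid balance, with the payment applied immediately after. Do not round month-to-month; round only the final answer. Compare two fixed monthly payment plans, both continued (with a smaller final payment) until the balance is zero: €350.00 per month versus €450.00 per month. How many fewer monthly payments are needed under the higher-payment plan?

Monthly rate r = 20.2%/12 = 1.68333% = 0.0168333.
At €350.00/mo: n = ⌈−ln(1 − rB₀/P)/ln(1+r)⌉ = 63 payments (last €114.40); total interest = total paid − €13,446.00 = €8,368.40.
At €450.00/mo: 42 payments (last €396.74); total interest €5,400.74.
Payments saved = 63 − 42 = 21.

21 fewer payments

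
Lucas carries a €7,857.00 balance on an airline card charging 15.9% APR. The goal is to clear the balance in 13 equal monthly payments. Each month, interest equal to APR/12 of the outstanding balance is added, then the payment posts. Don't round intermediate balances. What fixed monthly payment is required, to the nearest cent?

€661.92

Monthly rate r = 15.9%/12 = 1.325% = 0.01325.
Level-payment amortization: P = B₀·r / (1 − (1+r)^(−n)) = 7857.00·0.01325 / (1 − 1.01325^(−13)).
Denominator 1 − (1+r)^(−13) = 0.157278569.
P = 104.105 / 0.157278569 ≈ 661.92.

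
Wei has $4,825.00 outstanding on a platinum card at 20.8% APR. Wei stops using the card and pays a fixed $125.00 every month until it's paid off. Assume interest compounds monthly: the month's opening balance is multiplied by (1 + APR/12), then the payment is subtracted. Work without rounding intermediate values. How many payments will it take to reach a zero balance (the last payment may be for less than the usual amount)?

Monthly rate r = 20.8%/12 = 1.73333% = 0.0173333.
Recurrence: B ← B·(1+r) − $125.00.
Month 1: interest $83.63; balance after payment $4,783.63.
Month 2: interest $82.92; balance after payment $4,741.55.
Closed form: n = −ln(1 − rB₀/P)/ln(1+r) = −ln(0.33093)/ln(1.01733) ≈ 64.350, so the balance reaches zero during payment 65.

65 payments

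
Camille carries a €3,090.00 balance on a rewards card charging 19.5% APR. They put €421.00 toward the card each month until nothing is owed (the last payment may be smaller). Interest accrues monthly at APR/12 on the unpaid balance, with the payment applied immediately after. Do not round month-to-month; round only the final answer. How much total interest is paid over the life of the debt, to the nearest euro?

€227

Monthly rate r = 19.5%/12 = 1.625% = 0.01625.
Payoff takes n = ⌈−ln(1 − rB₀/P)/ln(1+r)⌉ = ⌈7.879⌉ = 8 payments; the last is €370.40.
Total paid = 7·€421.00 + €370.40 = €3,317.40.
Total interest = total paid − principal = €3,317.40 − €3,090.00 = €227.40.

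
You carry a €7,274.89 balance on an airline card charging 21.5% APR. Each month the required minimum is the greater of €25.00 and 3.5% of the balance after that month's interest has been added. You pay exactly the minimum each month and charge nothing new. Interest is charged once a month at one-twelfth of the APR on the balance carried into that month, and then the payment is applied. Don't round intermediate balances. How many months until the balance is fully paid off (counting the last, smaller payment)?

Monthly rate r = 21.5%/12 = 1.79167% = 0.0179167.
While 3.5% of the post-interest balance exceeds €25.00, each month B ← (B·(1+r))·(1 − 0.035), i.e. B shrinks by the factor (1+r)·0.965 = 0.98229.
This holds for months 1–131. Entering month 132 the balance is €700.17; 3.5% of the post-interest balance is now below €25.00, so the flat €25.00 minimum applies from here.
From month 132 a fixed €25.00 at rate r clears €700.17 in 40 more payments. Total: 131 + 40 = 171 months.

171 months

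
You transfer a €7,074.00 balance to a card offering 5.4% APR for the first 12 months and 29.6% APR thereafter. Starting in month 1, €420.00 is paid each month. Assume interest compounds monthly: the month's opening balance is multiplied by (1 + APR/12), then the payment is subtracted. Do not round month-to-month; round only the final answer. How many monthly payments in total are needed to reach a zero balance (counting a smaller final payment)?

18 payments

Promo months 1–12 at r₀ = 5.4%/12 = 0.0045; months 13+ at r₁ = 29.6%/12 = 0.0246667.
After month 12: iterate B ← B·(1+r₀) − €420.00 for 12 months → €2,298.96.
Then at r₁ with €420.00/mo: n₂ = −ln(1 − r₁·B/P)/ln(1+r₁) ≈ 5.95 → 6 more payments.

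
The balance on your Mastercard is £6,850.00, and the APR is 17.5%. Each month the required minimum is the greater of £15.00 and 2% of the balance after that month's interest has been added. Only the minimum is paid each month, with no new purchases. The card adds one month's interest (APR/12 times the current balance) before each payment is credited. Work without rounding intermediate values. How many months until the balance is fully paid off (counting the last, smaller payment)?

Monthly rate r = 17.5%/12 = 1.45833% = 0.0145833.
While 2% of the post-interest balance exceeds £15.00, each month B ← (B·(1+r))·(1 − 0.02), i.e. B shrinks by the factor (1+r)·0.98 = 0.99429.
This holds for months 1–389. Entering month 390 the balance is £738.85; 2% of the post-interest balance is now below £15.00, so the flat £15.00 minimum applies from here.
From month 390 a fixed £15.00 at rate r clears £738.85 in 88 more payments. Total: 389 + 88 = 477 months.

477 months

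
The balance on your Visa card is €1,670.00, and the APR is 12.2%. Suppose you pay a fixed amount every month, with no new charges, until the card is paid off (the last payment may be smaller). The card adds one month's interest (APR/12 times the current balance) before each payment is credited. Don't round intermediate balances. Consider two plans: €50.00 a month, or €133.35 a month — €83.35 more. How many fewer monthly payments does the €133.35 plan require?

28 fewer payments

Monthly rate r = 12.2%/12 = 1.01667% = 0.0101667.
At €50.00/mo: n = ⌈−ln(1 − rB₀/P)/ln(1+r)⌉ = 42 payments (last €0.65); total interest = total paid − €1,670.00 = €380.65.
At €133.35/mo: 14 payments (last €61.98); total interest €125.53.
Payments saved = 42 − 14 = 28.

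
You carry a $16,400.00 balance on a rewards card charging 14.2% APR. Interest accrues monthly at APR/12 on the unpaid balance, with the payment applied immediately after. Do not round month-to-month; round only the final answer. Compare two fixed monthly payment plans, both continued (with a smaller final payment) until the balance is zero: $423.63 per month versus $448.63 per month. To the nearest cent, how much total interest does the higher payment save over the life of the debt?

$453.29

Monthly rate r = 14.2%/12 = 1.18333% = 0.0118333.
At $423.63/mo: n = ⌈−ln(1 − rB₀/P)/ln(1+r)⌉ = 53 payments (last $34.77); total interest = total paid − $16,400.00 = $5,663.53.
At $448.63/mo: 49 payments (last $76.00); total interest $5,210.24.
Interest saved = $5,663.53 − $5,210.24 = $453.29.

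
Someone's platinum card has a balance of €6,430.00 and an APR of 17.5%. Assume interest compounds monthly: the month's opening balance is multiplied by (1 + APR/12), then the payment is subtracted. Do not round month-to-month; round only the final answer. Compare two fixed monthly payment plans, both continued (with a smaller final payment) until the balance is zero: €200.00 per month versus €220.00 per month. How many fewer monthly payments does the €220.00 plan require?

5 fewer payments

Monthly rate r = 17.5%/12 = 1.45833% = 0.0145833.
At €200.00/mo: n = ⌈−ln(1 − rB₀/P)/ln(1+r)⌉ = 44 payments (last €140.71); total interest = total paid − €6,430.00 = €2,310.71.
At €220.00/mo: 39 payments (last €81.88); total interest €2,011.88.
Payments saved = 44 − 39 = 5.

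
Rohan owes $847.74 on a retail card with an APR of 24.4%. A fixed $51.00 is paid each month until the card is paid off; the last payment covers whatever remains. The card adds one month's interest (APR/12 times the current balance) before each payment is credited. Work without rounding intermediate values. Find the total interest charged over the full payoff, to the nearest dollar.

$197

Monthly rate r = 24.4%/12 = 2.03333% = 0.0203333.
Payoff takes n = ⌈−ln(1 − rB₀/P)/ln(1+r)⌉ = ⌈20.491⌉ = 21 payments; the last is $25.17.
Total paid = 20·$51.00 + $25.17 = $1,045.17.
Total interest = total paid − principal = $1,045.17 − $847.74 = $197.43.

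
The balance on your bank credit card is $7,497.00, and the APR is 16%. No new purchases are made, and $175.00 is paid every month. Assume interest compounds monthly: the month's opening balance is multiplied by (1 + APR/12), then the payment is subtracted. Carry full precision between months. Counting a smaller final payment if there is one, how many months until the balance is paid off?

Monthly rate r = 16%/12 = 1.33333% = 0.0133333.
Recurrence: B ← B·(1+r) − $175.00.
Month 1: interest $99.96; balance after payment $7,421.96.
Month 2: interest $98.96; balance after payment $7,345.92.
Closed form: n = −ln(1 − rB₀/P)/ln(1+r) = −ln(0.4288)/ln(1.01333) ≈ 63.930, so the balance reaches zero during payment 64.

64 months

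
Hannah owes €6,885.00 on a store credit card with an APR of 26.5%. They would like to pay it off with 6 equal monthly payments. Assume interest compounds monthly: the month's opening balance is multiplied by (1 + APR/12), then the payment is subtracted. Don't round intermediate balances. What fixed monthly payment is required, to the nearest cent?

Monthly rate r = 26.5%/12 = 2.20833% = 0.0220833.
Level-payment amortization: P = B₀·r / (1 − (1+r)^(−n)) = 6885.00·0.0220833 / (1 − 1.02208^(−6)).
Denominator 1 − (1+r)^(−6) = 0.12283325.
P = 152.044 / 0.12283325 ≈ 1237.81.

€1,237.81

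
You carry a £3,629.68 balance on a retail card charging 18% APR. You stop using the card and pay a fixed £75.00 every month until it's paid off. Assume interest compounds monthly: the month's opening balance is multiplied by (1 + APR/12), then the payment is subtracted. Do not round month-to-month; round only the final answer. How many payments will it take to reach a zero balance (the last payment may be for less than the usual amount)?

Monthly rate r = 18%/12 = 1.5% = 0.015.
Recurrence: B ← B·(1+r) − £75.00.
Month 1: interest £54.45; balance after payment £3,609.13.
Month 2: interest £54.14; balance after payment £3,588.26.
Closed form: n = −ln(1 − rB₀/P)/ln(1+r) = −ln(0.27406)/ln(1.015) ≈ 86.938, so the balance reaches zero during payment 87.

87 months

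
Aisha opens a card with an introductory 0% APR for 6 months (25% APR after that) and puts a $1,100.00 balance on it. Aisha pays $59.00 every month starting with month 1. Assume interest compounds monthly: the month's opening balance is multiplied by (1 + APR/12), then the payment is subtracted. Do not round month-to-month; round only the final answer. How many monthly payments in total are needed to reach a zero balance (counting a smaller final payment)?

21 payments

Promo months 1–6 at r₀ = 0%/12 = 0; months 7+ at r₁ = 25%/12 = 0.0208333.
After month 6 (no interest yet): B = $1,100.00 − 6·$59.00 = $746.00.
Then at r₁ with $59.00/mo: n₂ = −ln(1 − r₁·B/P)/ln(1+r₁) ≈ 14.83 → 15 more payments.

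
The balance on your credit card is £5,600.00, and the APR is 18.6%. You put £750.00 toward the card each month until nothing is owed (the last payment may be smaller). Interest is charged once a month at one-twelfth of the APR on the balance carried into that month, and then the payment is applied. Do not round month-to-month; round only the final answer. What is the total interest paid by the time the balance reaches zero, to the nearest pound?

£397

Monthly rate r = 18.6%/12 = 1.55% = 0.0155.
Payoff takes n = ⌈−ln(1 − rB₀/P)/ln(1+r)⌉ = ⌈7.997⌉ = 8 payments; the last is £747.47.
Total paid = 7·£750.00 + £747.47 = £5,997.47.
Total interest = total paid − principal = £5,997.47 − £5,600.00 = £397.47.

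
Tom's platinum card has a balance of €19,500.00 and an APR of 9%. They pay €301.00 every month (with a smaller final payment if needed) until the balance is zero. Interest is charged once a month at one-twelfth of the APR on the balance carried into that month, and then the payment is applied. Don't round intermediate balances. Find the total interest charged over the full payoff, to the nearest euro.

Monthly rate r = 9%/12 = 0.75% = 0.0075.
Payoff takes n = ⌈−ln(1 − rB₀/P)/ln(1+r)⌉ = ⌈89.039⌉ = 90 payments; the last is €11.73.
Total paid = 89·€301.00 + €11.73 = €26,800.73.
Total interest = total paid − principal = €26,800.73 − €19,500.00 = €7,300.73.

€7,301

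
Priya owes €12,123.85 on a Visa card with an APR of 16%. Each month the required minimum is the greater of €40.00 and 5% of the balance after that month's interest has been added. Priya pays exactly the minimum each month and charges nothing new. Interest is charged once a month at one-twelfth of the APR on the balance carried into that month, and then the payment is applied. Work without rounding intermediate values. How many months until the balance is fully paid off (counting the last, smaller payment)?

Monthly rate r = 16%/12 = 1.33333% = 0.0133333.
While 5% of the post-interest balance exceeds €40.00, each month B ← (B·(1+r))·(1 − 0.05), i.e. B shrinks by the factor (1+r)·0.95 = 0.96267.
This holds for months 1–72. Entering month 73 the balance is €783.26; 5% of the post-interest balance is now below €40.00, so the flat €40.00 minimum applies from here.
From month 73 a fixed €40.00 at rate r clears €783.26 in 23 more payments. Total: 72 + 23 = 95 months.

95 months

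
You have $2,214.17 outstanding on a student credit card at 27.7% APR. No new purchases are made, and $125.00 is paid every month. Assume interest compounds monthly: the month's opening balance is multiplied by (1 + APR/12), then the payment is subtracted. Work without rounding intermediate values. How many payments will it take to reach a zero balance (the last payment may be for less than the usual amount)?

24 months

Monthly rate r = 27.7%/12 = 2.30833% = 0.0230833.
Recurrence: B ← B·(1+r) − $125.00.
Month 1: interest $51.11; balance after payment $2,140.28.
Month 2: interest $49.40; balance after payment $2,064.69.
Closed form: n = −ln(1 − rB₀/P)/ln(1+r) = −ln(0.59112)/ln(1.02308) ≈ 23.038, so the balance reaches zero during payment 24.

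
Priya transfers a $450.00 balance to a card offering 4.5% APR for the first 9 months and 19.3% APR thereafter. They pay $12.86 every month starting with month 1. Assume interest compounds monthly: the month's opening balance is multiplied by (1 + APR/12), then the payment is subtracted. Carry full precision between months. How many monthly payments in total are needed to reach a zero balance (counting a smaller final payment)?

Promo months 1–9 at r₀ = 4.5%/12 = 0.00375; months 10+ at r₁ = 19.3%/12 = 0.0160833.
After month 9: iterate B ← B·(1+r₀) − $12.86 for 9 months → $347.93.
Then at r₁ with $12.86/mo: n₂ = −ln(1 − r₁·B/P)/ln(1+r₁) ≈ 35.80 → 36 more payments.

45 payments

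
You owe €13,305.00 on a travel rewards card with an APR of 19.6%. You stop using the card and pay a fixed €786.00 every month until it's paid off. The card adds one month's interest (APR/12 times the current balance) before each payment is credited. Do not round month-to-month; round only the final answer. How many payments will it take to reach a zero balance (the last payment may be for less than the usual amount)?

Monthly rate r = 19.6%/12 = 1.63333% = 0.0163333.
Recurrence: B ← B·(1+r) − €786.00.
Month 1: interest €217.32; balance after payment €12,736.32.
Month 2: interest €208.03; balance after payment €12,158.34.
Closed form: n = −ln(1 − rB₀/P)/ln(1+r) = −ln(0.72352)/ln(1.01633) ≈ 19.975, so the balance reaches zero during payment 20.

20 months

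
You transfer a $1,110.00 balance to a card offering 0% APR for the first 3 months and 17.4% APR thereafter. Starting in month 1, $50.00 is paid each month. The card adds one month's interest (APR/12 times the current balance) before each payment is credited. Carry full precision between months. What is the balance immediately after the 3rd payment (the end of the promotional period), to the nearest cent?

$960.00

Promo months 1–3 at r₀ = 0%/12 = 0; months 4+ at r₁ = 17.4%/12 = 0.0145.
After month 3 (no interest yet): B = $1,110.00 − 3·$50.00 = $960.00.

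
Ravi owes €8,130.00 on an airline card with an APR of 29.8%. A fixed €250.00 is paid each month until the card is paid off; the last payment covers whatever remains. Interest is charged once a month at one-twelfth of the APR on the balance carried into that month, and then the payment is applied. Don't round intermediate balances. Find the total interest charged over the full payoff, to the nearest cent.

Monthly rate r = 29.8%/12 = 2.48333% = 0.0248333.
Payoff takes n = ⌈−ln(1 − rB₀/P)/ln(1+r)⌉ = ⌈67.186⌉ = 68 payments; the last is €46.99.
Total paid = 67·€250.00 + €46.99 = €16,796.99.
Total interest = total paid − principal = €16,796.99 − €8,130.00 = €8,666.99.

€8,666.99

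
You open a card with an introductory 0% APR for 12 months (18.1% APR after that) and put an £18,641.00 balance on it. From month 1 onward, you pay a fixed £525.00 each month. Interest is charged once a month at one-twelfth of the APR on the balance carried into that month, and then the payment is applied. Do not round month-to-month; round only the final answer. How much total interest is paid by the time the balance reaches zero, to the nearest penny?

Promo months 1–12 at r₀ = 0%/12 = 0; months 13+ at r₁ = 18.1%/12 = 0.0150833.
After month 12 (no interest yet): B = £18,641.00 − 12·£525.00 = £12,341.00.
Then at r₁ with £525.00/mo: n₂ = −ln(1 − r₁·B/P)/ln(1+r₁) ≈ 29.25 → 30 more payments.
Total paid = 41·£525.00 + £129.45 = £21,654.45; interest = £21,654.45 − £18,641.00 = £3,013.45.

£3,013.45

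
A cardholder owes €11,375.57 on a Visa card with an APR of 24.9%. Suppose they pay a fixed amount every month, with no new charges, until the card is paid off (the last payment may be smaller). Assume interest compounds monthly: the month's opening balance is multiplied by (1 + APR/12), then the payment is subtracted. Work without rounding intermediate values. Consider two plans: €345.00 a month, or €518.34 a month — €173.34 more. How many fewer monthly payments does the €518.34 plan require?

27 fewer payments

Monthly rate r = 24.9%/12 = 2.075% = 0.02075.
At €345.00/mo: n = ⌈−ln(1 − rB₀/P)/ln(1+r)⌉ = 57 payments (last €42.09); total interest = total paid − €11,375.57 = €7,986.52.
At €518.34/mo: 30 payments (last €306.17); total interest €3,962.46.
Payments saved = 57 − 30 = 27.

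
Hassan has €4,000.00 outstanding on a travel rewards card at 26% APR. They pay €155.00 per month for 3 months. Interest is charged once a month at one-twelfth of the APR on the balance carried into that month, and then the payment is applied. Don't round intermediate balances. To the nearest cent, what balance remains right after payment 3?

€3,790.53

Monthly rate r = 26%/12 = 2.16667% = 0.0216667.
Each month: B ← B·(1+r) − €155.00.
Month 1: interest €86.67; balance after payment €3,931.67.
Month 2: interest €85.19; balance after payment €3,861.85.
Month 3: interest €83.67; balance after payment €3,790.53.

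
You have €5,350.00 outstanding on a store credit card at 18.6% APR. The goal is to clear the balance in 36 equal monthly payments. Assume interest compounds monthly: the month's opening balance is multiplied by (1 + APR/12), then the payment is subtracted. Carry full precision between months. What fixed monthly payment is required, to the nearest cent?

€195.03

Monthly rate r = 18.6%/12 = 1.55% = 0.0155.
Level-payment amortization: P = B₀·r / (1 − (1+r)^(−n)) = 5350.00·0.0155 / (1 − 1.0155^(−36)).
Denominator 1 − (1+r)^(−36) = 0.425192268.
P = 82.925 / 0.425192268 ≈ 195.03.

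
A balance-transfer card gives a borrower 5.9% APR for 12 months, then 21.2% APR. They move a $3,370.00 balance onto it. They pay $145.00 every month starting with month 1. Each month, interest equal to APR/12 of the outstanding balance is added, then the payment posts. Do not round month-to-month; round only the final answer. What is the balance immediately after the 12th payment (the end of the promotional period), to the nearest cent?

Promo months 1–12 at r₀ = 5.9%/12 = 0.00491667; months 13+ at r₁ = 21.2%/12 = 0.0176667.
After month 12: iterate B ← B·(1+r₀) − $145.00 for 12 months → $1,786.46.

$1,786.46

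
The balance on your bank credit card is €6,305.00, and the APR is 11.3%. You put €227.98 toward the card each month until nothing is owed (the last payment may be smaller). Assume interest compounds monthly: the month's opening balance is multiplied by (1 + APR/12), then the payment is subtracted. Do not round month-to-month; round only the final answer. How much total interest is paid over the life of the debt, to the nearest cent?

€1,033.30

Monthly rate r = 11.3%/12 = 0.941667% = 0.00941667.
Payoff takes n = ⌈−ln(1 − rB₀/P)/ln(1+r)⌉ = ⌈32.188⌉ = 33 payments; the last is €42.94.
Total paid = 32·€227.98 + €42.94 = €7,338.30.
Total interest = total paid − principal = €7,338.30 − €6,305.00 = €1,033.30.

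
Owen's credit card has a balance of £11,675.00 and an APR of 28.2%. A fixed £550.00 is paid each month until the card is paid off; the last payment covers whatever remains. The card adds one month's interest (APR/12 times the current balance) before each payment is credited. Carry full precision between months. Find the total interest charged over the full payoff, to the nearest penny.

£4,683.87

Monthly rate r = 28.2%/12 = 2.35% = 0.0235.
Payoff takes n = ⌈−ln(1 − rB₀/P)/ln(1+r)⌉ = ⌈29.741⌉ = 30 payments; the last is £408.87.
Total paid = 29·£550.00 + £408.87 = £16,358.87.
Total interest = total paid − principal = £16,358.87 − £11,675.00 = £4,683.87.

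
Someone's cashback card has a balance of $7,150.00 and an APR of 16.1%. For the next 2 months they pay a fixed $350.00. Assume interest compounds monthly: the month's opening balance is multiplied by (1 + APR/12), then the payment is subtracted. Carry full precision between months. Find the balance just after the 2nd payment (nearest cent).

Monthly rate r = 16.1%/12 = 1.34167% = 0.0134167.
Each month: B ← B·(1+r) − $350.00.
Month 1: interest $95.93; balance after payment $6,895.93.
Month 2: interest $92.52; balance after payment $6,638.45.

$6,638.45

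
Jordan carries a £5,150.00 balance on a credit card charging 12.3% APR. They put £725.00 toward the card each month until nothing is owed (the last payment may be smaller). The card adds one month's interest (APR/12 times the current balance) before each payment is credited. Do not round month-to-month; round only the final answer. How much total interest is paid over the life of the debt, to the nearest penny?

Monthly rate r = 12.3%/12 = 1.025% = 0.01025.
Payoff takes n = ⌈−ln(1 − rB₀/P)/ln(1+r)⌉ = ⌈7.413⌉ = 8 payments; the last is £300.37.
Total paid = 7·£725.00 + £300.37 = £5,375.37.
Total interest = total paid − principal = £5,375.37 − £5,150.00 = £225.37.

£225.37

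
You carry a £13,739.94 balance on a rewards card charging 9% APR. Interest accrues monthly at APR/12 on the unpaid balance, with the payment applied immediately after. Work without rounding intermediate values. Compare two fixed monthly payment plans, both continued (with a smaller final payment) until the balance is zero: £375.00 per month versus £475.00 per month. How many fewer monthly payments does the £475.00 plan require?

Monthly rate r = 9%/12 = 0.75% = 0.0075.
At £375.00/mo: n = ⌈−ln(1 − rB₀/P)/ln(1+r)⌉ = 44 payments (last £0.48); total interest = total paid − £13,739.94 = £2,385.54.
At £475.00/mo: 33 payments (last £346.79); total interest £1,806.85.
Payments saved = 44 − 33 = 11.

11 fewer payments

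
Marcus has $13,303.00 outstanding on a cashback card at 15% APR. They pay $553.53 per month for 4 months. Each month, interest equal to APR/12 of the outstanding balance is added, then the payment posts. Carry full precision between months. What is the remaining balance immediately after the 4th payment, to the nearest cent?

Monthly rate r = 15%/12 = 1.25% = 0.0125.
Each month: B ← B·(1+r) − $553.53.
Month 1: interest $166.29; balance after payment $12,915.76.
Month 2: interest $161.45; balance after payment $12,523.67.
Month 3: interest $156.55; balance after payment $12,126.69.
Month 4: interest $151.58; balance after payment $11,724.74.

$11,724.74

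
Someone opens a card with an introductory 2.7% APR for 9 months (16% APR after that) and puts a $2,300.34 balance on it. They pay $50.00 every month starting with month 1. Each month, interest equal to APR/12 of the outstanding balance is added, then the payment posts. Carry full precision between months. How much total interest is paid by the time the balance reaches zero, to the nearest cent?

Promo months 1–9 at r₀ = 2.7%/12 = 0.00225; months 10+ at r₁ = 16%/12 = 0.0133333.
After month 9: iterate B ← B·(1+r₀) − $50.00 for 9 months → $1,893.27.
Then at r₁ with $50.00/mo: n₂ = −ln(1 − r₁·B/P)/ln(1+r₁) ≈ 53.07 → 54 more payments.
Total paid = 62·$50.00 + $3.58 = $3,103.58; interest = $3,103.58 − $2,300.34 = $803.24.

$803.24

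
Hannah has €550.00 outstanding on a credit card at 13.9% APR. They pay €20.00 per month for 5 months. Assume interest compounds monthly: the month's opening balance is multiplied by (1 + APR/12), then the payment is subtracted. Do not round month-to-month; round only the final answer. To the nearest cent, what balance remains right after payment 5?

Monthly rate r = 13.9%/12 = 1.15833% = 0.0115833.
Each month: B ← B·(1+r) − €20.00.
Month 1: interest €6.37; balance after payment €536.37.
Month 2: interest €6.21; balance after payment €522.58.
Month 3: interest €6.05; balance after payment €508.64.
Month 4: interest €5.89; balance after payment €494.53.
Month 5: interest €5.73; balance after payment €480.26.

€480.26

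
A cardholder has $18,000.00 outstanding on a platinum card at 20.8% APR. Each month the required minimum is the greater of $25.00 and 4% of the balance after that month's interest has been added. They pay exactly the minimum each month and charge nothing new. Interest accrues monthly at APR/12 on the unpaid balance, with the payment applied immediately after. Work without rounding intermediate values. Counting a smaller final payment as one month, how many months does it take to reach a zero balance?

Monthly rate r = 20.8%/12 = 1.73333% = 0.0173333.
While 4% of the post-interest balance exceeds $25.00, each month B ← (B·(1+r))·(1 − 0.04), i.e. B shrinks by the factor (1+r)·0.96 = 0.97664.
This holds for months 1–143. Entering month 144 the balance is $612.78; 4% of the post-interest balance is now below $25.00, so the flat $25.00 minimum applies from here.
From month 144 a fixed $25.00 at rate r clears $612.78 in 33 more payments. Total: 143 + 33 = 176 months.

176 months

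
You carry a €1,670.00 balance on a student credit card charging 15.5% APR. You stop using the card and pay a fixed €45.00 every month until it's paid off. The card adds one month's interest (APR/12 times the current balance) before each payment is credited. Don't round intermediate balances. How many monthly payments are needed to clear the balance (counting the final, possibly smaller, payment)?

Monthly rate r = 15.5%/12 = 1.29167% = 0.0129167.
Recurrence: B ← B·(1+r) − €45.00.
Month 1: interest €21.57; balance after payment €1,646.57.
Month 2: interest €21.27; balance after payment €1,622.84.
Closed form: n = −ln(1 − rB₀/P)/ln(1+r) = −ln(0.52065)/ln(1.01292) ≈ 50.856, so the balance reaches zero during payment 51.

51 months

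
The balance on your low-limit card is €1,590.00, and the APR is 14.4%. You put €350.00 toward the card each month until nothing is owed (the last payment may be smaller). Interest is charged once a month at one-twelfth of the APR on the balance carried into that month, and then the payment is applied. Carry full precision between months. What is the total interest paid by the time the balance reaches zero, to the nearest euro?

€55

Monthly rate r = 14.4%/12 = 1.2% = 0.012.
Payoff takes n = ⌈−ln(1 − rB₀/P)/ln(1+r)⌉ = ⌈4.699⌉ = 5 payments; the last is €245.21.
Total paid = 4·€350.00 + €245.21 = €1,645.21.
Total interest = total paid − principal = €1,645.21 − €1,590.00 = €55.21.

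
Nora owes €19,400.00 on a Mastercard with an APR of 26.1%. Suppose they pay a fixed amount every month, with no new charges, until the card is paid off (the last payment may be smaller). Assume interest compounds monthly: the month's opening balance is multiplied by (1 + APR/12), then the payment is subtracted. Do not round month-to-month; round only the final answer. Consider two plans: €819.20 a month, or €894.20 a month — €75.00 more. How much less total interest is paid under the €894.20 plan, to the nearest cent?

€1,023.77

Monthly rate r = 26.1%/12 = 2.175% = 0.02175.
At €819.20/mo: n = ⌈−ln(1 − rB₀/P)/ln(1+r)⌉ = 34 payments (last €523.88); total interest = total paid − €19,400.00 = €8,157.48.
At €894.20/mo: 30 payments (last €601.91); total interest €7,133.71.
Interest saved = €8,157.48 − €7,133.71 = €1,023.77.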